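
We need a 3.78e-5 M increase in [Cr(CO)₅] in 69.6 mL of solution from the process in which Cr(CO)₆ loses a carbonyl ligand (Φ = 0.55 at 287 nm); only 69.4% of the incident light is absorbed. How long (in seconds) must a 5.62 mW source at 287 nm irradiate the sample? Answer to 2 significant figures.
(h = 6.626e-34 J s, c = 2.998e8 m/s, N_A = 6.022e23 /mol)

t ≈ 510 s

Product: (3.78e-5 M)(0.0696 L) = 2.631e-6 mol.
Photons that must be absorbed: 2.631e-6 / 0.55 = 4.784e-6 mol.
Incident photons needed: 4.784e-6 / 0.694 = 6.893e-6 mol.
Photon energy: hc/λ = 6.922e-19 J; per mole, 4.168e5 J mol⁻¹.
Energy required: 6.893e-6 × 4.168e5 = 2.873 J.
Time: 2.873 J / 0.00562 W = 510 s.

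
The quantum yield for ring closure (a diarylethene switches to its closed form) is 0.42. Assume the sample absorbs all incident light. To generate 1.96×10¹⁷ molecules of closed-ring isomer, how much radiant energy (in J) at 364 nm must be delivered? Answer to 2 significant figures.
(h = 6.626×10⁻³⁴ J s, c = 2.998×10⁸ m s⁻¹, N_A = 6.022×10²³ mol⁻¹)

Product: 1.96×10¹⁷ / 6.022×10²³ = 3.255×10⁻⁷ mol.
Photons that must be absorbed: 3.255×10⁻⁷ / 0.42 = 7.750×10⁻⁷ mol.
Photon energy: hc/λ = 5.457×10⁻¹⁹ J; per mole, 3.286×10⁵ J mol⁻¹.
Energy required: 7.750×10⁻⁷ × 3.286×10⁵ = 0.25 J.

0.25 J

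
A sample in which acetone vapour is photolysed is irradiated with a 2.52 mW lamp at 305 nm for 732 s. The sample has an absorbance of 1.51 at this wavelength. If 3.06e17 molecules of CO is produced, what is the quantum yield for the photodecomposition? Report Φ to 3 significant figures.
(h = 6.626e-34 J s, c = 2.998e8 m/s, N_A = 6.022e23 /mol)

Φ = 0.111

Product: 3.06e17 / 6.022e23 = 5.081e-7 mol.
Photon energy at 305 nm: hc/λ = (6.626e-34)(2.998e8)/(305e-9) = 6.513e-19 J.
Energy delivered: (2.52 mW)(732 s) = 1.845 J.
Photons incident: 1.845 / 6.513e-19 = 2.833e18, i.e. 2.833e18/6.022e23 = 4.704e-6 mol.
Fraction absorbed: 1 − 10^(−1.51) = 0.9691.
Photons absorbed: 0.9691 × 4.704e-6 = 4.559e-6 mol.
Φ = 5.081e-7 mol / 4.559e-6 mol photons = 0.111.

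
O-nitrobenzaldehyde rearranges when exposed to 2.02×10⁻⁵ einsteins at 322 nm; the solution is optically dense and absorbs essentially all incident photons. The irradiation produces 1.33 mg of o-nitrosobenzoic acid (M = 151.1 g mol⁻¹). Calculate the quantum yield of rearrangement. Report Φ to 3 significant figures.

Product: 1.33 mg / 151.1 g mol⁻¹ = 8.802×10⁻⁶ mol.
Φ = 8.802×10⁻⁶ mol / 2.02×10⁻⁵ mol photons = 0.436.

Φ = 0.436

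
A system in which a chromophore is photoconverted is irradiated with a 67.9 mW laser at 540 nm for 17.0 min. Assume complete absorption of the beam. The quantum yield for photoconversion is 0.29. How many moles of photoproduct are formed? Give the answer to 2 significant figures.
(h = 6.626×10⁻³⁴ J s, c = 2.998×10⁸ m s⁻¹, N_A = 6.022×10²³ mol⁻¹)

Photon energy at 540 nm: hc/λ = (6.626×10⁻³⁴)(2.998×10⁸)/(540×10⁻⁹) = 3.679×10⁻¹⁹ J.
Energy delivered: (67.9 mW)(1020 s) = 69.26 J.
Photons incident: 69.26 / 3.679×10⁻¹⁹ = 1.883×10²⁰, i.e. 1.883×10²⁰/6.022×10²³ = 3.127×10⁻⁴ mol.
Product: Φ × n_abs = 0.29 × 3.127×10⁻⁴ = 9.068×10⁻⁵ mol.

9.1×10⁻⁵ mol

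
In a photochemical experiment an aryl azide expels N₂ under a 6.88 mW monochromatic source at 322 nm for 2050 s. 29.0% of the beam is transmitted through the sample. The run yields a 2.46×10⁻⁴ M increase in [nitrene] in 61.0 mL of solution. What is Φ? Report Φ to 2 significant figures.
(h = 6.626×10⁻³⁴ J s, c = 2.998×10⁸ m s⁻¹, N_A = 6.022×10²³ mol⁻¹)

Product: (2.46×10⁻⁴ M)(0.061 L) = 1.501×10⁻⁵ mol.
Photon energy at 322 nm: hc/λ = (6.626×10⁻³⁴)(2.998×10⁸)/(322×10⁻⁹) = 6.169×10⁻¹⁹ J.
Energy delivered: (6.88 mW)(2050 s) = 14.10 J.
Photons incident: 14.10 / 6.169×10⁻¹⁹ = 2.286×10¹⁹, i.e. 2.286×10¹⁹/6.022×10²³ = 3.796×10⁻⁵ mol.
Fraction absorbed: 1 − 29.0/100 = 0.7100.
Photons absorbed: 0.7100 × 3.796×10⁻⁵ = 2.695×10⁻⁵ mol.
Φ = 1.501×10⁻⁵ mol / 2.695×10⁻⁵ mol photons = 0.56.

Φ = 0.56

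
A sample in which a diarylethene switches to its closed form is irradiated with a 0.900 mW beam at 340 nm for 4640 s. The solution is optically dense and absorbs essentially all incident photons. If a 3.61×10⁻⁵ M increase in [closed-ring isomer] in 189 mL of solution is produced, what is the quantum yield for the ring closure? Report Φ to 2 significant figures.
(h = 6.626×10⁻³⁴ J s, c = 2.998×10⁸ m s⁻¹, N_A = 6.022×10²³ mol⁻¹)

Φ = 0.57

Product: (3.61×10⁻⁵ M)(0.189 L) = 6.823×10⁻⁶ mol.
Photon energy at 340 nm: hc/λ = (6.626×10⁻³⁴)(2.998×10⁸)/(340×10⁻⁹) = 5.843×10⁻¹⁹ J.
Energy delivered: (0.900 mW)(4640 s) = 4.176 J.
Photons incident: 4.176 / 5.843×10⁻¹⁹ = 7.147×10¹⁸, i.e. 7.147×10¹⁸/6.022×10²³ = 1.187×10⁻⁵ mol.
Φ = 6.823×10⁻⁶ mol / 1.187×10⁻⁵ mol photons = 0.57.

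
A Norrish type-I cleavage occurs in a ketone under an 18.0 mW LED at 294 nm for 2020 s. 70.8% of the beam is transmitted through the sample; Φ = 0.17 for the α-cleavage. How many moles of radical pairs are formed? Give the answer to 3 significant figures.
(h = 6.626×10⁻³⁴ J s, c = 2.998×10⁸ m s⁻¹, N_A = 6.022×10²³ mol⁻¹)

Photon energy at 294 nm: hc/λ = (6.626×10⁻³⁴)(2.998×10⁸)/(294×10⁻⁹) = 6.757×10⁻¹⁹ J.
Energy delivered: (18.0 mW)(2020 s) = 36.36 J.
Photons incident: 36.36 / 6.757×10⁻¹⁹ = 5.381×10¹⁹, i.e. 5.381×10¹⁹/6.022×10²³ = 8.936×10⁻⁵ mol.
Fraction absorbed: 1 − 70.8/100 = 0.2920.
Photons absorbed: 0.2920 × 8.936×10⁻⁵ = 2.609×10⁻⁵ mol.
Product: Φ × n_abs = 0.17 × 2.609×10⁻⁵ = 4.435×10⁻⁶ mol.

4.44×10⁻⁶ mol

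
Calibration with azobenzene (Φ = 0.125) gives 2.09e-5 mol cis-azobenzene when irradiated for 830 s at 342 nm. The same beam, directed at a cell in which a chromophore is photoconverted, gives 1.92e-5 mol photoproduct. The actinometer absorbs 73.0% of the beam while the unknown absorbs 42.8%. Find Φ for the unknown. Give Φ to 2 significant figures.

Photons absorbed by the actinometer: 2.09e-5 / 0.125 = 1.672e-4 mol.
Incident flux: 1.672e-4 / 0.730 = 2.290e-4 einstein.
Absorbed by unknown: 0.428 × 2.290e-4 = 9.801e-5 mol.
Φ(unknown) = 1.92e-5 / 9.801e-5 = 0.20.

Φ = 0.20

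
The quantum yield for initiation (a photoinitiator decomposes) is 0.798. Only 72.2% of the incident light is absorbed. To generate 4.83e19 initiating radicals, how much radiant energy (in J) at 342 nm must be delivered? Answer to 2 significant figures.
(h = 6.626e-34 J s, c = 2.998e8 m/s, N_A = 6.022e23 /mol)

Product: 4.83e19 / 6.022e23 = 8.021e-5 mol.
Photons that must be absorbed: 8.021e-5 / 0.798 = 1.005e-4 mol.
Incident photons needed: 1.005e-4 / 0.722 = 1.392e-4 mol.
Photon energy: hc/λ = 5.808e-19 J; per mole, 3.498e5 J mol⁻¹.
Energy required: 1.392e-4 × 3.498e5 = 49 J.

49 J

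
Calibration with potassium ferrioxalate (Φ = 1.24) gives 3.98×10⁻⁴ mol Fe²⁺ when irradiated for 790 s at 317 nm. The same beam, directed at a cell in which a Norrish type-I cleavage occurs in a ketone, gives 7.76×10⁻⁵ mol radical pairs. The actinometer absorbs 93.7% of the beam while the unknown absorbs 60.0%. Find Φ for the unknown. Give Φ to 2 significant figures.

Photons absorbed by the actinometer: 3.98×10⁻⁴ / 1.24 = 3.210×10⁻⁴ mol.
Incident flux: 3.210×10⁻⁴ / 0.937 = 3.426×10⁻⁴ einstein.
Absorbed by unknown: 0.600 × 3.426×10⁻⁴ = 2.056×10⁻⁴ mol.
Φ(unknown) = 7.76×10⁻⁵ / 2.056×10⁻⁴ = 0.38.

Φ = 0.38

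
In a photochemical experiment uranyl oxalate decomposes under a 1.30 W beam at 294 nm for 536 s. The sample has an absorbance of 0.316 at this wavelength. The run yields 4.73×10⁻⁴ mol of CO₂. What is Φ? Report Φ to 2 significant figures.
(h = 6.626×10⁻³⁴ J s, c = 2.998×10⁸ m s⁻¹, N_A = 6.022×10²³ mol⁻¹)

Photon energy at 294 nm: hc/λ = (6.626×10⁻³⁴)(2.998×10⁸)/(294×10⁻⁹) = 6.757×10⁻¹⁹ J.
Energy delivered: (1.30 W)(536 s) = 696.8 J.
Photons incident: 696.8 / 6.757×10⁻¹⁹ = 1.031×10²¹, i.e. 1.031×10²¹/6.022×10²³ = 0.001712 mol.
Fraction absorbed: 1 − 10^(−0.316) = 0.5169.
Photons absorbed: 0.5169 × 0.001712 = 8.849×10⁻⁴ mol.
Φ = 4.73×10⁻⁴ mol / 8.849×10⁻⁴ mol photons = 0.53.

Φ = 0.53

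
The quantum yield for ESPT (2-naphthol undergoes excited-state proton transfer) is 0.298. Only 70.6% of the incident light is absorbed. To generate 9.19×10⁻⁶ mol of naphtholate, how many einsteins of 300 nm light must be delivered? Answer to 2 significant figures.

4.4×10⁻⁵ einstein

Photons that must be absorbed: 9.19×10⁻⁶ / 0.298 = 3.084×10⁻⁵ mol.
Incident photons needed: 3.084×10⁻⁵ / 0.706 = 4.368×10⁻⁵ mol.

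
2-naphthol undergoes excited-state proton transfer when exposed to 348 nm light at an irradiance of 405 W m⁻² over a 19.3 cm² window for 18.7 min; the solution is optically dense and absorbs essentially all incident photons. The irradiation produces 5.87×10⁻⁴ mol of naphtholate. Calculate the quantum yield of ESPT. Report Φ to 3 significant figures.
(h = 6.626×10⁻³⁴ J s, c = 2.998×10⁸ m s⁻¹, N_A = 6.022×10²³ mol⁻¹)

Photon energy at 348 nm: hc/λ = (6.626×10⁻³⁴)(2.998×10⁸)/(348×10⁻⁹) = 5.708×10⁻¹⁹ J.
Energy delivered: (405 W m⁻²)(19.3×10⁻⁴ m²)(1122 s) = 877.0 J.
Photons incident: 877.0 / 5.708×10⁻¹⁹ = 1.536×10²¹, i.e. 1.536×10²¹/6.022×10²³ = 0.002551 mol.
Φ = 5.87×10⁻⁴ mol / 0.002551 mol photons = 0.230.

Φ = 0.230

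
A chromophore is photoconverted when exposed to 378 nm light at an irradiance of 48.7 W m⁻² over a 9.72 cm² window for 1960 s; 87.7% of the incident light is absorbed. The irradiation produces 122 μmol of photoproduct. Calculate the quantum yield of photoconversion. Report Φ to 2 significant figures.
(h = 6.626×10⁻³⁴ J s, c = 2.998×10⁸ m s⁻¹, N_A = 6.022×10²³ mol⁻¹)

Product: 122 μmol = 1.22×10⁻⁴ mol.
Photon energy at 378 nm: hc/λ = (6.626×10⁻³⁴)(2.998×10⁸)/(378×10⁻⁹) = 5.255×10⁻¹⁹ J.
Energy delivered: (48.7 W m⁻²)(9.72×10⁻⁴ m²)(1960 s) = 92.78 J.
Photons incident: 92.78 / 5.255×10⁻¹⁹ = 1.766×10²⁰, i.e. 1.766×10²⁰/6.022×10²³ = 2.933×10⁻⁴ mol.
Photons absorbed: 0.877 × 2.933×10⁻⁴ = 2.572×10⁻⁴ mol.
Φ = 1.22×10⁻⁴ mol / 2.572×10⁻⁴ mol photons = 0.47.

Φ = 0.47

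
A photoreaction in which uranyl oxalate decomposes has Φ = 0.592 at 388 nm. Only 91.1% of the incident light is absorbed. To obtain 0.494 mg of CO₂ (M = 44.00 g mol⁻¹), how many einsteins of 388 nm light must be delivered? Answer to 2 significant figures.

2.1e-5 einstein

Product: 0.494 mg / 44.00 g mol⁻¹ = 1.123e-5 mol.
Photons that must be absorbed: 1.123e-5 / 0.592 = 1.897e-5 mol.
Incident photons needed: 1.897e-5 / 0.911 = 2.082e-5 mol.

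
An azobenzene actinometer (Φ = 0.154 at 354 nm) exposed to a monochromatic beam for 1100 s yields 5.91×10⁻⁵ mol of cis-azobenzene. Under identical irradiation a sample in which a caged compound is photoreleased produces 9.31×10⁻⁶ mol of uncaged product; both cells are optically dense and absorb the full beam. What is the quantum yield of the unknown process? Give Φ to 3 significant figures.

Photons absorbed by the actinometer: 5.91×10⁻⁵ / 0.154 = 3.838×10⁻⁴ mol.
Φ(unknown) = 9.31×10⁻⁶ / 3.838×10⁻⁴ = 0.0243.

Φ = 0.0243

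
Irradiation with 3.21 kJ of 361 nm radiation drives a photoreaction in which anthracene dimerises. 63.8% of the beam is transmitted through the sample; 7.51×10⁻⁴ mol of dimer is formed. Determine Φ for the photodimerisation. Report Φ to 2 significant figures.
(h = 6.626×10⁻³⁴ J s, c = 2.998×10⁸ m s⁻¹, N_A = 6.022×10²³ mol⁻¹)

Φ = 0.21

Photon energy at 361 nm: hc/λ = (6.626×10⁻³⁴)(2.998×10⁸)/(361×10⁻⁹) = 5.503×10⁻¹⁹ J.
Incident energy: 3.21 kJ = 3210 J.
Photons incident: 3210 / 5.503×10⁻¹⁹ = 5.833×10²¹, i.e. 5.833×10²¹/6.022×10²³ = 0.009686 mol.
Fraction absorbed: 1 − 63.8/100 = 0.3620.
Photons absorbed: 0.3620 × 0.009686 = 0.003506 mol.
Φ = 7.51×10⁻⁴ mol / 0.003506 mol photons = 0.21.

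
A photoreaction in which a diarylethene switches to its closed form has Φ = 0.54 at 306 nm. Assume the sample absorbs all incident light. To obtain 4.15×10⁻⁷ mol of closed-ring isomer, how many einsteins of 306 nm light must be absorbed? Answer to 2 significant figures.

Photons that must be absorbed: 4.15×10⁻⁷ / 0.54 = 7.685×10⁻⁷ mol.

7.7×10⁻⁷ einstein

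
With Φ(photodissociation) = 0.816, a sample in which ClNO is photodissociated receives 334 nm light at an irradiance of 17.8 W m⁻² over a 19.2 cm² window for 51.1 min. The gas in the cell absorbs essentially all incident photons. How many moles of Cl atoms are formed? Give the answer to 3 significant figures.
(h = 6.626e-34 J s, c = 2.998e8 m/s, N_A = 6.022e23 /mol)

2.39e-4 mol

Photon energy at 334 nm: hc/λ = (6.626e-34)(2.998e8)/(334e-9) = 5.948e-19 J.
Energy delivered: (17.8 W m⁻²)(19.2e-4 m²)(3066 s) = 104.8 J.
Photons incident: 104.8 / 5.948e-19 = 1.762e20, i.e. 1.762e20/6.022e23 = 2.926e-4 mol.
Product: Φ × n_abs = 0.816 × 2.926e-4 = 2.388e-4 mol.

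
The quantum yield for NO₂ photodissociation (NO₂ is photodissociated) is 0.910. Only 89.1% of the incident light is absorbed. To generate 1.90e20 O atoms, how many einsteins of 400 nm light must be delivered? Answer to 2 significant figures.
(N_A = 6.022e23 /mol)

Product: 1.90e20 / 6.022e23 = 3.155e-4 mol.
Photons that must be absorbed: 3.155e-4 / 0.910 = 3.467e-4 mol.
Incident photons needed: 3.467e-4 / 0.891 = 3.891e-4 mol.

3.9e-4 einstein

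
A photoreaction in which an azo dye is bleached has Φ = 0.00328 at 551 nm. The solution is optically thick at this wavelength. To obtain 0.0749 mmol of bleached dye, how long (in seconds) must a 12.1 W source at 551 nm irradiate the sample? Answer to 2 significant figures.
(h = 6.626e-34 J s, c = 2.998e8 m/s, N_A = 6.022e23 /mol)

t ≈ 410 s

Product: 0.0749 mmol = 7.49e-5 mol.
Photons that must be absorbed: 7.49e-5 / 0.00328 = 0.02284 mol.
Photon energy: hc/λ = 3.605e-19 J; per mole, 2.171e5 J mol⁻¹.
Energy required: 0.02284 × 2.171e5 = 4959 J.
Time: 4959 J / 12.1 W = 410 s.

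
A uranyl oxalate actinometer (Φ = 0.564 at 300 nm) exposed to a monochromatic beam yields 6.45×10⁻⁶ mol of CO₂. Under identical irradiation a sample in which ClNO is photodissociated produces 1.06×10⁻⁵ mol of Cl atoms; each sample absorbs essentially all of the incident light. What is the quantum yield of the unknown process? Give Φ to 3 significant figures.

Photons absorbed by the actinometer: 6.45×10⁻⁶ / 0.564 = 1.144×10⁻⁵ mol.
Φ(unknown) = 1.06×10⁻⁵ / 1.144×10⁻⁵ = 0.927.

Φ = 0.927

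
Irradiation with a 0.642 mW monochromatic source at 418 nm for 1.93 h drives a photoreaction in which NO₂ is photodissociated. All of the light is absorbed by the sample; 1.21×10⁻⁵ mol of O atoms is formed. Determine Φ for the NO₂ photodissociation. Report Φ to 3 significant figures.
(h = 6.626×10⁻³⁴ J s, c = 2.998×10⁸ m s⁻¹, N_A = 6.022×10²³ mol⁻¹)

Φ = 0.776

Photon energy at 418 nm: hc/λ = (6.626×10⁻³⁴)(2.998×10⁸)/(418×10⁻⁹) = 4.752×10⁻¹⁹ J.
Energy delivered: (0.642 mW)(6948 s) = 4.461 J.
Photons incident: 4.461 / 4.752×10⁻¹⁹ = 9.388×10¹⁸, i.e. 9.388×10¹⁸/6.022×10²³ = 1.559×10⁻⁵ mol.
Φ = 1.21×10⁻⁵ mol / 1.559×10⁻⁵ mol photons = 0.776.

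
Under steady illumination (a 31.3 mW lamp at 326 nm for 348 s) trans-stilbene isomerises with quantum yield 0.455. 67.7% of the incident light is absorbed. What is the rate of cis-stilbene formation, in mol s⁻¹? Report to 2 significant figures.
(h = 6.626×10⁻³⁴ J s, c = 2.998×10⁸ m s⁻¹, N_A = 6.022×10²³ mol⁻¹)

Photon energy at 326 nm: hc/λ = (6.626×10⁻³⁴)(2.998×10⁸)/(326×10⁻⁹) = 6.093×10⁻¹⁹ J.
Energy delivered: (31.3 mW)(348 s) = 10.89 J.
Photons incident: 10.89 / 6.093×10⁻¹⁹ = 1.787×10¹⁹, i.e. 1.787×10¹⁹/6.022×10²³ = 2.967×10⁻⁵ mol.
Photons absorbed: 0.677 × 2.967×10⁻⁵ = 2.009×10⁻⁵ mol.
Product formed: 0.455 × 2.009×10⁻⁵ = 9.141×10⁻⁶ mol.
Rate: 9.141×10⁻⁶ / 348 s = 2.6×10⁻⁸ mol s⁻¹.

2.6×10⁻⁸ mol s⁻¹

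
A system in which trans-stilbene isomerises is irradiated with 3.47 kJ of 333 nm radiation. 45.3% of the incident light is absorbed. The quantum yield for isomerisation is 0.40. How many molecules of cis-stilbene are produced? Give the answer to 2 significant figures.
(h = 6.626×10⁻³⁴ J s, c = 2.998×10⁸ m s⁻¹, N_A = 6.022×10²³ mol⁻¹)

Photon energy at 333 nm: hc/λ = (6.626×10⁻³⁴)(2.998×10⁸)/(333×10⁻⁹) = 5.965×10⁻¹⁹ J.
Incident energy: 3.47 kJ = 3470 J.
Photons incident: 3470 / 5.965×10⁻¹⁹ = 5.817×10²¹, i.e. 5.817×10²¹/6.022×10²³ = 0.009660 mol.
Photons absorbed: 0.453 × 0.009660 = 0.004376 mol.
Product: Φ × n_abs = 0.40 × 0.004376 = 0.001750 mol.
As a count: 0.001750 × 6.022×10²³ = 1.1×10²¹.

1.1×10²¹ molecules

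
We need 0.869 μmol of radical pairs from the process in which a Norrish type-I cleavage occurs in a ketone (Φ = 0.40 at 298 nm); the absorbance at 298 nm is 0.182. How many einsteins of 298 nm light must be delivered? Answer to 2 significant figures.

Product: 0.869 μmol = 8.69×10⁻⁷ mol.
Photons that must be absorbed: 8.69×10⁻⁷ / 0.40 = 2.173×10⁻⁶ mol.
Fraction absorbed: 1 − 10^(−0.182) = 0.3423.
Incident photons needed: 2.173×10⁻⁶ / 0.3423 = 6.348×10⁻⁶ mol.

6.3×10⁻⁶ einstein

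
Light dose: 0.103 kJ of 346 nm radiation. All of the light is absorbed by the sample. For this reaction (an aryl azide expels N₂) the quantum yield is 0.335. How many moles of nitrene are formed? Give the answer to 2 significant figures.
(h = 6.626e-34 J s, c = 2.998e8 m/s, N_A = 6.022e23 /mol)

1.0e-4 mol

Photon energy at 346 nm: hc/λ = (6.626e-34)(2.998e8)/(346e-9) = 5.741e-19 J.
Incident energy: 0.103 kJ = 103 J.
Photons incident: 103 / 5.741e-19 = 1.794e20, i.e. 1.794e20/6.022e23 = 2.979e-4 mol.
Product: Φ × n_abs = 0.335 × 2.979e-4 = 9.980e-5 mol.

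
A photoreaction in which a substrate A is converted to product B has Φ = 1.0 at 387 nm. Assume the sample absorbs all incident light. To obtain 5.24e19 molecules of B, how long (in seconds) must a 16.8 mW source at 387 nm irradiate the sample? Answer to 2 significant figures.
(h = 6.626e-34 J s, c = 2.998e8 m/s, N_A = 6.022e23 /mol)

Product: 5.24e19 / 6.022e23 = 8.701e-5 mol.
Photons that must be absorbed: 8.701e-5 / 1.0 = 8.701e-5 mol.
Photon energy: hc/λ = 5.133e-19 J; per mole, 3.091e5 J mol⁻¹.
Energy required: 8.701e-5 × 3.091e5 = 26.89 J.
Time: 26.89 J / 0.0168 W = 1600 s.

t ≈ 1600 s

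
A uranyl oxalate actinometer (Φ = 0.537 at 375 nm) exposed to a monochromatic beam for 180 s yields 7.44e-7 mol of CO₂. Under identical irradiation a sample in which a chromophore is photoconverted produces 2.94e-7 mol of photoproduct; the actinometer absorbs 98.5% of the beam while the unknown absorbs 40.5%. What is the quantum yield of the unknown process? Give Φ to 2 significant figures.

Φ = 0.52

Photons absorbed by the actinometer: 7.44e-7 / 0.537 = 1.385e-6 mol.
Incident flux: 1.385e-6 / 0.985 = 1.406e-6 einstein.
Absorbed by unknown: 0.405 × 1.406e-6 = 5.694e-7 mol.
Φ(unknown) = 2.94e-7 / 5.694e-7 = 0.52.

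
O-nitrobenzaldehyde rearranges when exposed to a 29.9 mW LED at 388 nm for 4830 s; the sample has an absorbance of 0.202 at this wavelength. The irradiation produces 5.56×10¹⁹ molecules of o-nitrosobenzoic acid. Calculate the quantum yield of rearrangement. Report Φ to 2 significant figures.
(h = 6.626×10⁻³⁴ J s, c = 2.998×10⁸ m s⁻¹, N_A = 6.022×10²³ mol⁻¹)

Φ = 0.53

Product: 5.56×10¹⁹ / 6.022×10²³ = 9.233×10⁻⁵ mol.
Photon energy at 388 nm: hc/λ = (6.626×10⁻³⁴)(2.998×10⁸)/(388×10⁻⁹) = 5.120×10⁻¹⁹ J.
Energy delivered: (29.9 mW)(4830 s) = 144.4 J.
Photons incident: 144.4 / 5.120×10⁻¹⁹ = 2.820×10²⁰, i.e. 2.820×10²⁰/6.022×10²³ = 4.683×10⁻⁴ mol.
Fraction absorbed: 1 − 10^(−0.202) = 0.3719.
Photons absorbed: 0.3719 × 4.683×10⁻⁴ = 1.742×10⁻⁴ mol.
Φ = 9.233×10⁻⁵ mol / 1.742×10⁻⁴ mol photons = 0.53.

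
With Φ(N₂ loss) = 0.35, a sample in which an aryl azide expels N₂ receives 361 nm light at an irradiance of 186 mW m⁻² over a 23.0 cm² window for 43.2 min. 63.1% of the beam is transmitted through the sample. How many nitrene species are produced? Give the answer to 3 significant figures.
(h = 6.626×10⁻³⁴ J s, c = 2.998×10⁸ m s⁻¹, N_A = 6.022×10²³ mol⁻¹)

Photon energy at 361 nm: hc/λ = (6.626×10⁻³⁴)(2.998×10⁸)/(361×10⁻⁹) = 5.503×10⁻¹⁹ J.
Energy delivered: (186 mW m⁻²)(23.0×10⁻⁴ m²)(2592 s) = 1.109 J.
Photons incident: 1.109 / 5.503×10⁻¹⁹ = 2.015×10¹⁸, i.e. 2.015×10¹⁸/6.022×10²³ = 3.346×10⁻⁶ mol.
Fraction absorbed: 1 − 63.1/100 = 0.3690.
Photons absorbed: 0.3690 × 3.346×10⁻⁶ = 1.235×10⁻⁶ mol.
Product: Φ × n_abs = 0.35 × 1.235×10⁻⁶ = 4.322×10⁻⁷ mol.
As a count: 4.322×10⁻⁷ × 6.022×10²³ = 2.60×10¹⁷.

2.60×10¹⁷ species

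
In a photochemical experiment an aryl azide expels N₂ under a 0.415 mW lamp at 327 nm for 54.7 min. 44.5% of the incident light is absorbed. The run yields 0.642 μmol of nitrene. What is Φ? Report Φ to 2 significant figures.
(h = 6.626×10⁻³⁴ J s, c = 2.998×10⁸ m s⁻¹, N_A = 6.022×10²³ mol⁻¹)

Product: 0.642 μmol = 6.42×10⁻⁷ mol.
Photon energy at 327 nm: hc/λ = (6.626×10⁻³⁴)(2.998×10⁸)/(327×10⁻⁹) = 6.075×10⁻¹⁹ J.
Energy delivered: (0.415 mW)(3282 s) = 1.362 J.
Photons incident: 1.362 / 6.075×10⁻¹⁹ = 2.242×10¹⁸, i.e. 2.242×10¹⁸/6.022×10²³ = 3.723×10⁻⁶ mol.
Photons absorbed: 0.445 × 3.723×10⁻⁶ = 1.657×10⁻⁶ mol.
Φ = 6.42×10⁻⁷ mol / 1.657×10⁻⁶ mol photons = 0.39.

Φ = 0.39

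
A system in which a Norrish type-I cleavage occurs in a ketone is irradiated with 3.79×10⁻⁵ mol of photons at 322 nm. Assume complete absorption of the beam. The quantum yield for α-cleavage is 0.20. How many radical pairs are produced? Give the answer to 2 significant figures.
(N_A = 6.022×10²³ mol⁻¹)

4.6×10¹⁸ radical pairs

Product: Φ × n_abs = 0.20 × 3.79×10⁻⁵ = 7.580×10⁻⁶ mol.
As a count: 7.580×10⁻⁶ × 6.022×10²³ = 4.6×10¹⁸.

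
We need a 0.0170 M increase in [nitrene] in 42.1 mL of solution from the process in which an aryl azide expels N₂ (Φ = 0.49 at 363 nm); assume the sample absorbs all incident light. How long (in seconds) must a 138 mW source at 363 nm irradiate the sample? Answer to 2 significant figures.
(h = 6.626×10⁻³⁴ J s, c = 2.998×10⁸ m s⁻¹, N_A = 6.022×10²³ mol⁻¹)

Product: (0.0170 M)(0.0421 L) = 7.157×10⁻⁴ mol.
Photons that must be absorbed: 7.157×10⁻⁴ / 0.49 = 0.001461 mol.
Photon energy: hc/λ = 5.472×10⁻¹⁹ J; per mole, 3.295×10⁵ J mol⁻¹.
Energy required: 0.001461 × 3.295×10⁵ = 481.4 J.
Time: 481.4 J / 0.138 W = 3500 s.

t ≈ 3500 s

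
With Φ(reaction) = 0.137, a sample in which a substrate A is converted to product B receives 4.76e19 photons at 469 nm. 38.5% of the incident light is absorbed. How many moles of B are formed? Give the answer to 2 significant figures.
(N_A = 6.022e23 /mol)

4.2e-6 mol

Moles of photons: 4.76e19 / 6.022e23 = 7.904e-5 mol.
Photons absorbed: 0.385 × 7.904e-5 = 3.043e-5 mol.
Product: Φ × n_abs = 0.137 × 3.043e-5 = 4.169e-6 mol.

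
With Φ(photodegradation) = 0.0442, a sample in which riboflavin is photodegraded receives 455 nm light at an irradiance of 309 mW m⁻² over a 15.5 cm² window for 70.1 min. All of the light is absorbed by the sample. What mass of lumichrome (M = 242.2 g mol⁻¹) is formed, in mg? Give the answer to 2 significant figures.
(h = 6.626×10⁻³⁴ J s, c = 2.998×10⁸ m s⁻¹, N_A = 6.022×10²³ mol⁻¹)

Photon energy at 455 nm: hc/λ = (6.626×10⁻³⁴)(2.998×10⁸)/(455×10⁻⁹) = 4.366×10⁻¹⁹ J.
Energy delivered: (309 mW m⁻²)(15.5×10⁻⁴ m²)(4206 s) = 2.014 J.
Photons incident: 2.014 / 4.366×10⁻¹⁹ = 4.613×10¹⁸, i.e. 4.613×10¹⁸/6.022×10²³ = 7.660×10⁻⁶ mol.
Product: Φ × n_abs = 0.0442 × 7.660×10⁻⁶ = 3.386×10⁻⁷ mol.
Mass: 3.386×10⁻⁷ × 242.2 = 8.201×10⁻⁵ g = 0.082 mg.

0.082 mg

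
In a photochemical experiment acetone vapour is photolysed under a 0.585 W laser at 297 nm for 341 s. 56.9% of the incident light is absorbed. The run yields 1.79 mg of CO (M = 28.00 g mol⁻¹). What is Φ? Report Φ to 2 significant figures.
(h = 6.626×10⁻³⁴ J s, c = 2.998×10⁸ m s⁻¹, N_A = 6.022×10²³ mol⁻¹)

Product: 1.79 mg / 28.00 g mol⁻¹ = 6.393×10⁻⁵ mol.
Photon energy at 297 nm: hc/λ = (6.626×10⁻³⁴)(2.998×10⁸)/(297×10⁻⁹) = 6.688×10⁻¹⁹ J.
Energy delivered: (0.585 W)(341 s) = 199.5 J.
Photons incident: 199.5 / 6.688×10⁻¹⁹ = 2.983×10²⁰, i.e. 2.983×10²⁰/6.022×10²³ = 4.954×10⁻⁴ mol.
Photons absorbed: 0.569 × 4.954×10⁻⁴ = 2.819×10⁻⁴ mol.
Φ = 6.393×10⁻⁵ mol / 2.819×10⁻⁴ mol photons = 0.23.

Φ = 0.23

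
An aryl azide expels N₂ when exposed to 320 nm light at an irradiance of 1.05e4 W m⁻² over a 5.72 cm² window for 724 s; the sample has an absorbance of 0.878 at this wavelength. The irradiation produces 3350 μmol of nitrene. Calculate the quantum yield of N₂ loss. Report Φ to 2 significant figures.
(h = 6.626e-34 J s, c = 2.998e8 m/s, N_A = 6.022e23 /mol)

Φ = 0.33

Product: 3350 μmol = 0.00335 mol.
Photon energy at 320 nm: hc/λ = (6.626e-34)(2.998e8)/(320e-9) = 6.208e-19 J.
Energy delivered: (1.05e4 W m⁻²)(5.72e-4 m²)(724 s) = 4348 J.
Photons incident: 4348 / 6.208e-19 = 7.004e21, i.e. 7.004e21/6.022e23 = 0.01163 mol.
Fraction absorbed: 1 − 10^(−0.878) = 0.8676.
Photons absorbed: 0.8676 × 0.01163 = 0.01009 mol.
Φ = 0.00335 mol / 0.01009 mol photons = 0.33.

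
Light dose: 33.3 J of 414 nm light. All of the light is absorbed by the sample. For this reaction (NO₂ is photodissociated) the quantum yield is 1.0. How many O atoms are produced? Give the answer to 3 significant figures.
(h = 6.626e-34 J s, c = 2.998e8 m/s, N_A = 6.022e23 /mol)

6.94e19 atoms

Photon energy at 414 nm: hc/λ = (6.626e-34)(2.998e8)/(414e-9) = 4.798e-19 J.
Photons incident: 33.3 / 4.798e-19 = 6.940e19, i.e. 6.940e19/6.022e23 = 1.152e-4 mol.
Product: Φ × n_abs = 1.0 × 1.152e-4 = 1.152e-4 mol.
As a count: 1.152e-4 × 6.022e23 = 6.94e19.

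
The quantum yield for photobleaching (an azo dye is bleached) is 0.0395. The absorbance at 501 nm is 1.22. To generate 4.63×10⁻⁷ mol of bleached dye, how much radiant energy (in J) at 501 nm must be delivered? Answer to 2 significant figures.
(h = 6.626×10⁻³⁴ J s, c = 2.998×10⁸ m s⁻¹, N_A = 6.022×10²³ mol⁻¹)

3.0 J

Photons that must be absorbed: 4.63×10⁻⁷ / 0.0395 = 1.172×10⁻⁵ mol.
Fraction absorbed: 1 − 10^(−1.22) = 0.9397.
Incident photons needed: 1.172×10⁻⁵ / 0.9397 = 1.247×10⁻⁵ mol.
Photon energy: hc/λ = 3.965×10⁻¹⁹ J; per mole, 2.388×10⁵ J mol⁻¹.
Energy required: 1.247×10⁻⁵ × 2.388×10⁵ = 3.0 J.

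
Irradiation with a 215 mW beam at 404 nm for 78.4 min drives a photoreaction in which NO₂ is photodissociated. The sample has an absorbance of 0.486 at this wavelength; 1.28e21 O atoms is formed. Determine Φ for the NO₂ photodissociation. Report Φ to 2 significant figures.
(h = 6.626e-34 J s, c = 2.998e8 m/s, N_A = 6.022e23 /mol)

Φ = 0.92

Product: 1.28e21 / 6.022e23 = 0.002126 mol.
Photon energy at 404 nm: hc/λ = (6.626e-34)(2.998e8)/(404e-9) = 4.917e-19 J.
Energy delivered: (215 mW)(4704 s) = 1011 J.
Photons incident: 1011 / 4.917e-19 = 2.056e21, i.e. 2.056e21/6.022e23 = 0.003414 mol.
Fraction absorbed: 1 − 10^(−0.486) = 0.6734.
Photons absorbed: 0.6734 × 0.003414 = 0.002299 mol.
Φ = 0.002126 mol / 0.002299 mol photons = 0.92.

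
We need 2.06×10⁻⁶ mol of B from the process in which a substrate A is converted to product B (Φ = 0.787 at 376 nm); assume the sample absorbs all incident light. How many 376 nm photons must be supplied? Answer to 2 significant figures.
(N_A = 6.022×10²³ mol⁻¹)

Photons that must be absorbed: 2.06×10⁻⁶ / 0.787 = 2.618×10⁻⁶ mol.
Photon count: 2.618×10⁻⁶ × 6.022×10²³ = 1.6×10¹⁸.

1.6×10¹⁸ photons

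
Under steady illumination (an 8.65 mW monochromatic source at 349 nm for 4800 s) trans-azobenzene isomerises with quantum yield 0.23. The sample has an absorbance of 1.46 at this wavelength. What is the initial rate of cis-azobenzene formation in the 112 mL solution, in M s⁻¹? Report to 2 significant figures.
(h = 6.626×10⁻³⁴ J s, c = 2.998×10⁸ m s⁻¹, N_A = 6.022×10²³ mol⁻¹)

Photon energy at 349 nm: hc/λ = (6.626×10⁻³⁴)(2.998×10⁸)/(349×10⁻⁹) = 5.692×10⁻¹⁹ J.
Energy delivered: (8.65 mW)(4800 s) = 41.52 J.
Photons incident: 41.52 / 5.692×10⁻¹⁹ = 7.294×10¹⁹, i.e. 7.294×10¹⁹/6.022×10²³ = 1.211×10⁻⁴ mol.
Fraction absorbed: 1 − 10^(−1.46) = 0.9653.
Photons absorbed: 0.9653 × 1.211×10⁻⁴ = 1.169×10⁻⁴ mol.
Product formed: 0.23 × 1.169×10⁻⁴ = 2.689×10⁻⁵ mol.
Rate: 2.689×10⁻⁵ mol / (4800 s × 0.112 L) = 5.0×10⁻⁸ M s⁻¹.

5.0×10⁻⁸ M s⁻¹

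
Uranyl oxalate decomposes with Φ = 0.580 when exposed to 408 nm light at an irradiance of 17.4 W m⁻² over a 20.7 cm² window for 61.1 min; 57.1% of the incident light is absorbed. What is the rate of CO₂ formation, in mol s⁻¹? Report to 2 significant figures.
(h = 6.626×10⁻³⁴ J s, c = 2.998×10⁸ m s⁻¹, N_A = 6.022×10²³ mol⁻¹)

4.1×10⁻⁸ mol s⁻¹

Photon energy at 408 nm: hc/λ = (6.626×10⁻³⁴)(2.998×10⁸)/(408×10⁻⁹) = 4.869×10⁻¹⁹ J.
Energy delivered: (17.4 W m⁻²)(20.7×10⁻⁴ m²)(3666 s) = 132.0 J.
Photons incident: 132.0 / 4.869×10⁻¹⁹ = 2.711×10²⁰, i.e. 2.711×10²⁰/6.022×10²³ = 4.502×10⁻⁴ mol.
Photons absorbed: 0.571 × 4.502×10⁻⁴ = 2.571×10⁻⁴ mol.
Product formed: 0.580 × 2.571×10⁻⁴ = 1.491×10⁻⁴ mol.
Rate: 1.491×10⁻⁴ / 3666 s = 4.1×10⁻⁸ mol s⁻¹.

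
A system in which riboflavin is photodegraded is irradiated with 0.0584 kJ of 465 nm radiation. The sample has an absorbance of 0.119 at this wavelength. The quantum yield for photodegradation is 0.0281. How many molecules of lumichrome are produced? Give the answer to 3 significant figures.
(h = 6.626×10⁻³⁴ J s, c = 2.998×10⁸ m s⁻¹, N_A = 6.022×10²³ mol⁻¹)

9.21×10¹⁷ molecules

Photon energy at 465 nm: hc/λ = (6.626×10⁻³⁴)(2.998×10⁸)/(465×10⁻⁹) = 4.272×10⁻¹⁹ J.
Incident energy: 0.0584 kJ = 58.4 J.
Photons incident: 58.4 / 4.272×10⁻¹⁹ = 1.367×10²⁰, i.e. 1.367×10²⁰/6.022×10²³ = 2.270×10⁻⁴ mol.
Fraction absorbed: 1 − 10^(−0.119) = 0.2397.
Photons absorbed: 0.2397 × 2.270×10⁻⁴ = 5.441×10⁻⁵ mol.
Product: Φ × n_abs = 0.0281 × 5.441×10⁻⁵ = 1.529×10⁻⁶ mol.
As a count: 1.529×10⁻⁶ × 6.022×10²³ = 9.21×10¹⁷.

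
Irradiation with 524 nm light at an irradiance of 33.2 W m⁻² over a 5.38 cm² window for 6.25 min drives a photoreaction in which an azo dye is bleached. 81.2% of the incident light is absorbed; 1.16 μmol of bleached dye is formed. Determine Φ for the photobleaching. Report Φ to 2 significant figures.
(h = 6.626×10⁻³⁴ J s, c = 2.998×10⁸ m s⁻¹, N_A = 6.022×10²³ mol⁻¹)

Φ = 0.049

Product: 1.16 μmol = 1.16×10⁻⁶ mol.
Photon energy at 524 nm: hc/λ = (6.626×10⁻³⁴)(2.998×10⁸)/(524×10⁻⁹) = 3.791×10⁻¹⁹ J.
Energy delivered: (33.2 W m⁻²)(5.38×10⁻⁴ m²)(375 s) = 6.698 J.
Photons incident: 6.698 / 3.791×10⁻¹⁹ = 1.767×10¹⁹, i.e. 1.767×10¹⁹/6.022×10²³ = 2.934×10⁻⁵ mol.
Photons absorbed: 0.812 × 2.934×10⁻⁵ = 2.382×10⁻⁵ mol.
Φ = 1.16×10⁻⁶ mol / 2.382×10⁻⁵ mol photons = 0.049.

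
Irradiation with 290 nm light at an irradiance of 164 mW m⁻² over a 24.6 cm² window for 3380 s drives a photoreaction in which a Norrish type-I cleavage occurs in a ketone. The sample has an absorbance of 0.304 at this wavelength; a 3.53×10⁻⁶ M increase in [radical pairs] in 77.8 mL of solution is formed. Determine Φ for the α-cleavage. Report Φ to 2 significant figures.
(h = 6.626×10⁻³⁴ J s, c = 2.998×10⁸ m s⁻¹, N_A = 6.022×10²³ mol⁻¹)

Φ = 0.17

Product: (3.53×10⁻⁶ M)(0.0778 L) = 2.746×10⁻⁷ mol.
Photon energy at 290 nm: hc/λ = (6.626×10⁻³⁴)(2.998×10⁸)/(290×10⁻⁹) = 6.850×10⁻¹⁹ J.
Energy delivered: (164 mW m⁻²)(24.6×10⁻⁴ m²)(3380 s) = 1.364 J.
Photons incident: 1.364 / 6.850×10⁻¹⁹ = 1.991×10¹⁸, i.e. 1.991×10¹⁸/6.022×10²³ = 3.306×10⁻⁶ mol.
Fraction absorbed: 1 − 10^(−0.304) = 0.5034.
Photons absorbed: 0.5034 × 3.306×10⁻⁶ = 1.664×10⁻⁶ mol.
Φ = 2.746×10⁻⁷ mol / 1.664×10⁻⁶ mol photons = 0.17.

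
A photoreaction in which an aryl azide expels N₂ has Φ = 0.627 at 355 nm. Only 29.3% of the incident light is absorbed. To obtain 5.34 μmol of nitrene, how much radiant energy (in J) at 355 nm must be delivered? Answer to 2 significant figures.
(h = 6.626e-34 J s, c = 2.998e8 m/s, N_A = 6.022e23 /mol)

9.8 J

Product: 5.34 μmol = 5.34e-6 mol.
Photons that must be absorbed: 5.34e-6 / 0.627 = 8.517e-6 mol.
Incident photons needed: 8.517e-6 / 0.293 = 2.907e-5 mol.
Photon energy: hc/λ = 5.596e-19 J; per mole, 3.370e5 J mol⁻¹.
Energy required: 2.907e-5 × 3.370e5 = 9.8 J.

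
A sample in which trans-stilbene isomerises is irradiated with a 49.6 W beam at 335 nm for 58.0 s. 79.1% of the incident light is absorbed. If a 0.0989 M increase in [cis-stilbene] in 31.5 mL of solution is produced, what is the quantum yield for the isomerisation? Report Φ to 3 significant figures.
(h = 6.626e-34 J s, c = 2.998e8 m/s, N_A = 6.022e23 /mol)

Product: (0.0989 M)(0.0315 L) = 0.003115 mol.
Photon energy at 335 nm: hc/λ = (6.626e-34)(2.998e8)/(335e-9) = 5.930e-19 J.
Energy delivered: (49.6 W)(58 s) = 2877 J.
Photons incident: 2877 / 5.930e-19 = 4.852e21, i.e. 4.852e21/6.022e23 = 0.008057 mol.
Photons absorbed: 0.791 × 0.008057 = 0.006373 mol.
Φ = 0.003115 mol / 0.006373 mol photons = 0.489.

Φ = 0.489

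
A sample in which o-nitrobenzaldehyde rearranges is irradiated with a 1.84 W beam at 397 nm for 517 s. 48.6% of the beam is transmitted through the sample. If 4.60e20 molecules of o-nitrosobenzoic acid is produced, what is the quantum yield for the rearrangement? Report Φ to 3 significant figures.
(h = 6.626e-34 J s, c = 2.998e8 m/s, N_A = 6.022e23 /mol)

Product: 4.60e20 / 6.022e23 = 7.639e-4 mol.
Photon energy at 397 nm: hc/λ = (6.626e-34)(2.998e8)/(397e-9) = 5.004e-19 J.
Energy delivered: (1.84 W)(517 s) = 951.3 J.
Photons incident: 951.3 / 5.004e-19 = 1.901e21, i.e. 1.901e21/6.022e23 = 0.003157 mol.
Fraction absorbed: 1 − 48.6/100 = 0.5140.
Photons absorbed: 0.5140 × 0.003157 = 0.001623 mol.
Φ = 7.639e-4 mol / 0.001623 mol photons = 0.471.

Φ = 0.471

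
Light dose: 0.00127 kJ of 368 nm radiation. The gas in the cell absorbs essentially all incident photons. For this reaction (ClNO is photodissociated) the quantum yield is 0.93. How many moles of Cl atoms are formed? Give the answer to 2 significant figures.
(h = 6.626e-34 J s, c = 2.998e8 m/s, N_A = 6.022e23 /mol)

3.6e-6 mol

Photon energy at 368 nm: hc/λ = (6.626e-34)(2.998e8)/(368e-9) = 5.398e-19 J.
Incident energy: 0.00127 kJ = 1.27 J.
Photons incident: 1.27 / 5.398e-19 = 2.353e18, i.e. 2.353e18/6.022e23 = 3.907e-6 mol.
Product: Φ × n_abs = 0.93 × 3.907e-6 = 3.634e-6 mol.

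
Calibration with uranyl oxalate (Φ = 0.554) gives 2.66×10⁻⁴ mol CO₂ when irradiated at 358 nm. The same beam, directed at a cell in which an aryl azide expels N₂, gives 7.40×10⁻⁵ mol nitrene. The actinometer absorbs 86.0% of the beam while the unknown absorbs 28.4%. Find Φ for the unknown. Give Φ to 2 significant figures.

Φ = 0.47

Photons absorbed by the actinometer: 2.66×10⁻⁴ / 0.554 = 4.801×10⁻⁴ mol.
Incident flux: 4.801×10⁻⁴ / 0.860 = 5.583×10⁻⁴ einstein.
Absorbed by unknown: 0.284 × 5.583×10⁻⁴ = 1.586×10⁻⁴ mol.
Φ(unknown) = 7.40×10⁻⁵ / 1.586×10⁻⁴ = 0.47.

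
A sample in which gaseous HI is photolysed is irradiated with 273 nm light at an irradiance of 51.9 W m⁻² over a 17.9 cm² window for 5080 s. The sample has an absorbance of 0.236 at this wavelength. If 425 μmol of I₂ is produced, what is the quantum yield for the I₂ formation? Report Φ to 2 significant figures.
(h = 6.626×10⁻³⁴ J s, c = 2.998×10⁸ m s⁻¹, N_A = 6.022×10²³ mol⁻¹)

Φ = 0.94

Product: 425 μmol = 4.25×10⁻⁴ mol.
Photon energy at 273 nm: hc/λ = (6.626×10⁻³⁴)(2.998×10⁸)/(273×10⁻⁹) = 7.276×10⁻¹⁹ J.
Energy delivered: (51.9 W m⁻²)(17.9×10⁻⁴ m²)(5080 s) = 471.9 J.
Photons incident: 471.9 / 7.276×10⁻¹⁹ = 6.486×10²⁰, i.e. 6.486×10²⁰/6.022×10²³ = 0.001077 mol.
Fraction absorbed: 1 − 10^(−0.236) = 0.4192.
Photons absorbed: 0.4192 × 0.001077 = 4.515×10⁻⁴ mol.
Φ = 4.25×10⁻⁴ mol / 4.515×10⁻⁴ mol photons = 0.94.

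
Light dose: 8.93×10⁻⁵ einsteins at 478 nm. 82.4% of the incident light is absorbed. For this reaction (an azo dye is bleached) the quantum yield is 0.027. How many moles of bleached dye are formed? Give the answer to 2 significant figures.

2.0×10⁻⁶ mol

Photons absorbed: 0.824 × 8.93×10⁻⁵ = 7.358×10⁻⁵ mol.
Product: Φ × n_abs = 0.027 × 7.358×10⁻⁵ = 1.987×10⁻⁶ mol.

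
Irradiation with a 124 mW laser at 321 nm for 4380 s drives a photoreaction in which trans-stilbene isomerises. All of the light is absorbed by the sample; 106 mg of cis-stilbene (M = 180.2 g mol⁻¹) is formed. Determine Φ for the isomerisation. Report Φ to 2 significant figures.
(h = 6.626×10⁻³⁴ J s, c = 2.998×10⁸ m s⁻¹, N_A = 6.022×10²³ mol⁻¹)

Φ = 0.40

Product: 106 mg / 180.2 g mol⁻¹ = 5.882×10⁻⁴ mol.
Photon energy at 321 nm: hc/λ = (6.626×10⁻³⁴)(2.998×10⁸)/(321×10⁻⁹) = 6.188×10⁻¹⁹ J.
Energy delivered: (124 mW)(4380 s) = 543.1 J.
Photons incident: 543.1 / 6.188×10⁻¹⁹ = 8.777×10²⁰, i.e. 8.777×10²⁰/6.022×10²³ = 0.001457 mol.
Φ = 5.882×10⁻⁴ mol / 0.001457 mol photons = 0.40.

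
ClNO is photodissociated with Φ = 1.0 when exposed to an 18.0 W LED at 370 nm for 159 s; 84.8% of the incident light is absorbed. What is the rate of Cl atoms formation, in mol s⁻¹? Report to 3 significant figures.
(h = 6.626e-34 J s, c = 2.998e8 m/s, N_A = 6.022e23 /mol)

4.72e-5 mol s⁻¹

Photon energy at 370 nm: hc/λ = (6.626e-34)(2.998e8)/(370e-9) = 5.369e-19 J.
Energy delivered: (18.0 W)(159 s) = 2862 J.
Photons incident: 2862 / 5.369e-19 = 5.331e21, i.e. 5.331e21/6.022e23 = 0.008853 mol.
Photons absorbed: 0.848 × 0.008853 = 0.007507 mol.
Product formed: 1.0 × 0.007507 = 0.007507 mol.
Rate: 0.007507 / 159 s = 4.72e-5 mol s⁻¹.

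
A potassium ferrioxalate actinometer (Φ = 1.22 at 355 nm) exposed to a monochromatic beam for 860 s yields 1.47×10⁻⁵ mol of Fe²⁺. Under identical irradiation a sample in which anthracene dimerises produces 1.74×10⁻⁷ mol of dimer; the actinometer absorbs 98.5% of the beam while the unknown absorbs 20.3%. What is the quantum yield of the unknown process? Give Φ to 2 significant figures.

Photons absorbed by the actinometer: 1.47×10⁻⁵ / 1.22 = 1.205×10⁻⁵ mol.
Incident flux: 1.205×10⁻⁵ / 0.985 = 1.223×10⁻⁵ einstein.
Absorbed by unknown: 0.203 × 1.223×10⁻⁵ = 2.483×10⁻⁶ mol.
Φ(unknown) = 1.74×10⁻⁷ / 2.483×10⁻⁶ = 0.070.

Φ = 0.070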